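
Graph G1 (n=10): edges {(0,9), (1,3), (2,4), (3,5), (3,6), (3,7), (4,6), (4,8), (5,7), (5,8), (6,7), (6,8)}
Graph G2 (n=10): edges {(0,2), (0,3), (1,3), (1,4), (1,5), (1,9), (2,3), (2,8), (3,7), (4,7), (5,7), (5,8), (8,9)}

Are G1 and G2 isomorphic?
No, not isomorphic

The graphs are NOT isomorphic.

Counting triangles (3-cliques): G1 has 3, G2 has 1.
Triangle count is an isomorphism invariant, so differing triangle counts rule out isomorphism.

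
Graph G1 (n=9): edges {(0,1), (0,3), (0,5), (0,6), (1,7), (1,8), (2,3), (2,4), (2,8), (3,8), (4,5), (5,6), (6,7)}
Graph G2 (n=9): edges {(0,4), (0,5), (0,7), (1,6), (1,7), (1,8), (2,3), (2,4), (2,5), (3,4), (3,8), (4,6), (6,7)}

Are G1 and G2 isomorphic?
Yes, isomorphic

The graphs are isomorphic.
One valid mapping φ: V(G1) → V(G2): 0→4, 1→0, 2→1, 3→6, 4→8, 5→3, 6→2, 7→5, 8→7

Verify φ preserves adjacency — for each edge of G1, its image is an edge of G2:
  (0,1) → (φ(0),φ(1)) = (0,4) ∈ E(G2) ✓
  (0,3) → (φ(0),φ(3)) = (4,6) ∈ E(G2) ✓
  (0,5) → (φ(0),φ(5)) = (3,4) ∈ E(G2) ✓
  (0,6) → (φ(0),φ(6)) = (2,4) ∈ E(G2) ✓
  (1,7) → (φ(1),φ(7)) = (0,5) ∈ E(G2) ✓
  (1,8) → (φ(1),φ(8)) = (0,7) ∈ E(G2) ✓
  (2,3) → (φ(2),φ(3)) = (1,6) ∈ E(G2) ✓
  (2,4) → (φ(2),φ(4)) = (1,8) ∈ E(G2) ✓
  (2,8) → (φ(2),φ(8)) = (1,7) ∈ E(G2) ✓
  (3,8) → (φ(3),φ(8)) = (6,7) ∈ E(G2) ✓
  (4,5) → (φ(4),φ(5)) = (3,8) ∈ E(G2) ✓
  (5,6) → (φ(5),φ(6)) = (2,3) ∈ E(G2) ✓
  (6,7) → (φ(6),φ(7)) = (2,5) ∈ E(G2) ✓
All 13 edges of G1 map to edges of G2, and |E(G1)| = |E(G2)| = 13, so φ is a bijection on edges as well as vertices. Hence G1 ≅ G2.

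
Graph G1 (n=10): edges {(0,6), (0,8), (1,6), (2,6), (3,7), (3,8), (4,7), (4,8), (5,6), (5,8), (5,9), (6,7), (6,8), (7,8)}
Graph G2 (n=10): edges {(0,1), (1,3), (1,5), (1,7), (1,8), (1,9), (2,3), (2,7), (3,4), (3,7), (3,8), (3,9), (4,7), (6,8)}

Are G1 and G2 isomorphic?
Yes, isomorphic

The graphs are isomorphic.
One valid mapping φ: V(G1) → V(G2): 0→9, 1→0, 2→5, 3→4, 4→2, 5→8, 6→1, 7→7, 8→3, 9→6

Verify φ preserves adjacency — for each edge of G1, its image is an edge of G2:
  (0,6) → (φ(0),φ(6)) = (1,9) ∈ E(G2) ✓
  (0,8) → (φ(0),φ(8)) = (3,9) ∈ E(G2) ✓
  (1,6) → (φ(1),φ(6)) = (0,1) ∈ E(G2) ✓
  (2,6) → (φ(2),φ(6)) = (1,5) ∈ E(G2) ✓
  (3,7) → (φ(3),φ(7)) = (4,7) ∈ E(G2) ✓
  (3,8) → (φ(3),φ(8)) = (3,4) ∈ E(G2) ✓
  (4,7) → (φ(4),φ(7)) = (2,7) ∈ E(G2) ✓
  (4,8) → (φ(4),φ(8)) = (2,3) ∈ E(G2) ✓
  (5,6) → (φ(5),φ(6)) = (1,8) ∈ E(G2) ✓
  (5,8) → (φ(5),φ(8)) = (3,8) ∈ E(G2) ✓
  (5,9) → (φ(5),φ(9)) = (6,8) ∈ E(G2) ✓
  (6,7) → (φ(6),φ(7)) = (1,7) ∈ E(G2) ✓
  (6,8) → (φ(6),φ(8)) = (1,3) ∈ E(G2) ✓
  (7,8) → (φ(7),φ(8)) = (3,7) ∈ E(G2) ✓
All 14 edges of G1 map to edges of G2, and |E(G1)| = |E(G2)| = 14, so φ is a bijection on edges as well as vertices. Hence G1 ≅ G2.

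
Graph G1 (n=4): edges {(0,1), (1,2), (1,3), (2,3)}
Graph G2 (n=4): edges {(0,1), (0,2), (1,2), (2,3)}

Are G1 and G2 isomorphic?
Yes, isomorphic

The graphs are isomorphic.
One valid mapping φ: V(G1) → V(G2): 0→3, 1→2, 2→0, 3→1

Verify φ preserves adjacency — for each edge of G1, its image is an edge of G2:
  (0,1) → (φ(0),φ(1)) = (2,3) ∈ E(G2) ✓
  (1,2) → (φ(1),φ(2)) = (0,2) ∈ E(G2) ✓
  (1,3) → (φ(1),φ(3)) = (1,2) ∈ E(G2) ✓
  (2,3) → (φ(2),φ(3)) = (0,1) ∈ E(G2) ✓
All 4 edges of G1 map to edges of G2, and |E(G1)| = |E(G2)| = 4, so φ is a bijection on edges as well as vertices. Hence G1 ≅ G2.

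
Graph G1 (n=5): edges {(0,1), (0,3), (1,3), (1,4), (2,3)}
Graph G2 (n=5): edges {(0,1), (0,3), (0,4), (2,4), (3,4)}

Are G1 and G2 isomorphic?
Yes, isomorphic

The graphs are isomorphic.
One valid mapping φ: V(G1) → V(G2): 0→3, 1→4, 2→1, 3→0, 4→2

Verify φ preserves adjacency — for each edge of G1, its image is an edge of G2:
  (0,1) → (φ(0),φ(1)) = (3,4) ∈ E(G2) ✓
  (0,3) → (φ(0),φ(3)) = (0,3) ∈ E(G2) ✓
  (1,3) → (φ(1),φ(3)) = (0,4) ∈ E(G2) ✓
  (1,4) → (φ(1),φ(4)) = (2,4) ∈ E(G2) ✓
  (2,3) → (φ(2),φ(3)) = (0,1) ∈ E(G2) ✓
All 5 edges of G1 map to edges of G2, and |E(G1)| = |E(G2)| = 5, so φ is a bijection on edges as well as vertices. Hence G1 ≅ G2.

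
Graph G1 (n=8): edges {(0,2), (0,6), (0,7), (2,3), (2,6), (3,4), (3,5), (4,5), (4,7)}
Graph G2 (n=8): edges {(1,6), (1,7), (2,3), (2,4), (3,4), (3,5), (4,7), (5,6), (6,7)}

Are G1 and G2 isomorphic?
Yes, isomorphic

The graphs are isomorphic.
One valid mapping φ: V(G1) → V(G2): 0→3, 1→0, 2→4, 3→7, 4→6, 5→1, 6→2, 7→5

Verify φ preserves adjacency — for each edge of G1, its image is an edge of G2:
  (0,2) → (φ(0),φ(2)) = (3,4) ∈ E(G2) ✓
  (0,6) → (φ(0),φ(6)) = (2,3) ∈ E(G2) ✓
  (0,7) → (φ(0),φ(7)) = (3,5) ∈ E(G2) ✓
  (2,3) → (φ(2),φ(3)) = (4,7) ∈ E(G2) ✓
  (2,6) → (φ(2),φ(6)) = (2,4) ∈ E(G2) ✓
  (3,4) → (φ(3),φ(4)) = (6,7) ∈ E(G2) ✓
  (3,5) → (φ(3),φ(5)) = (1,7) ∈ E(G2) ✓
  (4,5) → (φ(4),φ(5)) = (1,6) ∈ E(G2) ✓
  (4,7) → (φ(4),φ(7)) = (5,6) ∈ E(G2) ✓
All 9 edges of G1 map to edges of G2, and |E(G1)| = |E(G2)| = 9, so φ is a bijection on edges as well as vertices. Hence G1 ≅ G2.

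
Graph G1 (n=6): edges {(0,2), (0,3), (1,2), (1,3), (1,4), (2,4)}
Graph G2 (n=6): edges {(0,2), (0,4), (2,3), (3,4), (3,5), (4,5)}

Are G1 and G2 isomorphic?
Yes, isomorphic

The graphs are isomorphic.
One valid mapping φ: V(G1) → V(G2): 0→0, 1→3, 2→4, 3→2, 4→5, 5→1

Verify φ preserves adjacency — for each edge of G1, its image is an edge of G2:
  (0,2) → (φ(0),φ(2)) = (0,4) ∈ E(G2) ✓
  (0,3) → (φ(0),φ(3)) = (0,2) ∈ E(G2) ✓
  (1,2) → (φ(1),φ(2)) = (3,4) ∈ E(G2) ✓
  (1,3) → (φ(1),φ(3)) = (2,3) ∈ E(G2) ✓
  (1,4) → (φ(1),φ(4)) = (3,5) ∈ E(G2) ✓
  (2,4) → (φ(2),φ(4)) = (4,5) ∈ E(G2) ✓
All 6 edges of G1 map to edges of G2, and |E(G1)| = |E(G2)| = 6, so φ is a bijection on edges as well as vertices. Hence G1 ≅ G2.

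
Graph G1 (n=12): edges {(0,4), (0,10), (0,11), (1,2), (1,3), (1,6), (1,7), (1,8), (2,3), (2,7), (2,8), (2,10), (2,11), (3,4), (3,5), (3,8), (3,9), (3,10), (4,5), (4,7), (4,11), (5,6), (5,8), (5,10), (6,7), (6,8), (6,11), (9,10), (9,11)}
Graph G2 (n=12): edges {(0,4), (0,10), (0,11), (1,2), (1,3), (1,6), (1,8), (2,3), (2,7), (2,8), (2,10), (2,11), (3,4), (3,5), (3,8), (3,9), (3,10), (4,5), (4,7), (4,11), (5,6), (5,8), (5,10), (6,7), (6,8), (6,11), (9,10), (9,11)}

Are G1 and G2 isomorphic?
No, not isomorphic

The graphs are NOT isomorphic.

Counting edges: G1 has 29 edge(s); G2 has 28 edge(s).
Edge count is an isomorphism invariant (a bijection on vertices induces a bijection on edges), so differing edge counts rule out isomorphism.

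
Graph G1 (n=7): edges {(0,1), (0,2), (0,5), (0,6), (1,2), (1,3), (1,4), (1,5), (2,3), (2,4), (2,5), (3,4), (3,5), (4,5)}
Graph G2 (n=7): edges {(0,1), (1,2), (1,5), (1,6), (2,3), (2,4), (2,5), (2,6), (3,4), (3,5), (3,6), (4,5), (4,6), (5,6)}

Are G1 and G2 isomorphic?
Yes, isomorphic

The graphs are isomorphic.
One valid mapping φ: V(G1) → V(G2): 0→1, 1→6, 2→5, 3→4, 4→3, 5→2, 6→0

Verify φ preserves adjacency — for each edge of G1, its image is an edge of G2:
  (0,1) → (φ(0),φ(1)) = (1,6) ∈ E(G2) ✓
  (0,2) → (φ(0),φ(2)) = (1,5) ∈ E(G2) ✓
  (0,5) → (φ(0),φ(5)) = (1,2) ∈ E(G2) ✓
  (0,6) → (φ(0),φ(6)) = (0,1) ∈ E(G2) ✓
  (1,2) → (φ(1),φ(2)) = (5,6) ∈ E(G2) ✓
  (1,3) → (φ(1),φ(3)) = (4,6) ∈ E(G2) ✓
  (1,4) → (φ(1),φ(4)) = (3,6) ∈ E(G2) ✓
  (1,5) → (φ(1),φ(5)) = (2,6) ∈ E(G2) ✓
  (2,3) → (φ(2),φ(3)) = (4,5) ∈ E(G2) ✓
  (2,4) → (φ(2),φ(4)) = (3,5) ∈ E(G2) ✓
  (2,5) → (φ(2),φ(5)) = (2,5) ∈ E(G2) ✓
  (3,4) → (φ(3),φ(4)) = (3,4) ∈ E(G2) ✓
  (3,5) → (φ(3),φ(5)) = (2,4) ∈ E(G2) ✓
  (4,5) → (φ(4),φ(5)) = (2,3) ∈ E(G2) ✓
All 14 edges of G1 map to edges of G2, and |E(G1)| = |E(G2)| = 14, so φ is a bijection on edges as well as vertices. Hence G1 ≅ G2.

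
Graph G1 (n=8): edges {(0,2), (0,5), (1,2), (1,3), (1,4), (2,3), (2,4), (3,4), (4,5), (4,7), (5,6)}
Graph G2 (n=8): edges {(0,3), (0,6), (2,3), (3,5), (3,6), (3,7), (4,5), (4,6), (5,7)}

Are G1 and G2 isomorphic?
No, not isomorphic

The graphs are NOT isomorphic.

Connected components of G1: 1 component(s) with vertex sets [[0, 1, 2, 3, 4, 5, 6, 7]], sizes [8].
Connected components of G2: 2 component(s) with vertex sets [[1], [0, 2, 3, 4, 5, 6, 7]], sizes [1, 7].
The number of connected components (and the multiset of component sizes) is an isomorphism invariant — an isomorphism maps each component of G1 bijectively onto a component of G2. Since G1 has 1 component(s) and G2 has 2, they cannot be isomorphic.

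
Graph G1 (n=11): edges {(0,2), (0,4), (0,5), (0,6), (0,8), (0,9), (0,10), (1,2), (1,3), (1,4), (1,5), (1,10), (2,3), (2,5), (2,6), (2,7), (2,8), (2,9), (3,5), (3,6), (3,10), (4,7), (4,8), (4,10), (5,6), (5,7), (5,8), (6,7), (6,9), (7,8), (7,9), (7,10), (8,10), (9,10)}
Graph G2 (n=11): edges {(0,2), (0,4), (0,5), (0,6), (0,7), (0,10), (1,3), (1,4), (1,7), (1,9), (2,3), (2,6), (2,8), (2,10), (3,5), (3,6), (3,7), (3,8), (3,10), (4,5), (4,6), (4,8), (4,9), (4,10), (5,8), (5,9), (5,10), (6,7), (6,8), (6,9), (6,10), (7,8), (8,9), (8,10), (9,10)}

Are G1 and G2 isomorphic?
No, not isomorphic

The graphs are NOT isomorphic.

Counting triangles (3-cliques): G1 has 34, G2 has 40.
Triangle count is an isomorphism invariant, so differing triangle counts rule out isomorphism.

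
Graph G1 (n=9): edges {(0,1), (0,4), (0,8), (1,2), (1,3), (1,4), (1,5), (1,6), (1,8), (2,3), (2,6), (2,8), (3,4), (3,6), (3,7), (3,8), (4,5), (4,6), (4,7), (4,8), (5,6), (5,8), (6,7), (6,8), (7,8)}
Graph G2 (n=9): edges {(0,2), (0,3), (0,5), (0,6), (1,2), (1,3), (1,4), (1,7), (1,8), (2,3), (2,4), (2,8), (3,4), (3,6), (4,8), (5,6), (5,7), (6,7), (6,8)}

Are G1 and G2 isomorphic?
No, not isomorphic

The graphs are NOT isomorphic.

Counting triangles (3-cliques): G1 has 31, G2 has 11.
Triangle count is an isomorphism invariant, so differing triangle counts rule out isomorphism.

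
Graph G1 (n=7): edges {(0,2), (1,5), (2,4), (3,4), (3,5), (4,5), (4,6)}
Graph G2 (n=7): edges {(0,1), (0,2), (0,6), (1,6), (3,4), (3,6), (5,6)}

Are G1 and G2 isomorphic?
Yes, isomorphic

The graphs are isomorphic.
One valid mapping φ: V(G1) → V(G2): 0→4, 1→2, 2→3, 3→1, 4→6, 5→0, 6→5

Verify φ preserves adjacency — for each edge of G1, its image is an edge of G2:
  (0,2) → (φ(0),φ(2)) = (3,4) ∈ E(G2) ✓
  (1,5) → (φ(1),φ(5)) = (0,2) ∈ E(G2) ✓
  (2,4) → (φ(2),φ(4)) = (3,6) ∈ E(G2) ✓
  (3,4) → (φ(3),φ(4)) = (1,6) ∈ E(G2) ✓
  (3,5) → (φ(3),φ(5)) = (0,1) ∈ E(G2) ✓
  (4,5) → (φ(4),φ(5)) = (0,6) ∈ E(G2) ✓
  (4,6) → (φ(4),φ(6)) = (5,6) ∈ E(G2) ✓
All 7 edges of G1 map to edges of G2, and |E(G1)| = |E(G2)| = 7, so φ is a bijection on edges as well as vertices. Hence G1 ≅ G2.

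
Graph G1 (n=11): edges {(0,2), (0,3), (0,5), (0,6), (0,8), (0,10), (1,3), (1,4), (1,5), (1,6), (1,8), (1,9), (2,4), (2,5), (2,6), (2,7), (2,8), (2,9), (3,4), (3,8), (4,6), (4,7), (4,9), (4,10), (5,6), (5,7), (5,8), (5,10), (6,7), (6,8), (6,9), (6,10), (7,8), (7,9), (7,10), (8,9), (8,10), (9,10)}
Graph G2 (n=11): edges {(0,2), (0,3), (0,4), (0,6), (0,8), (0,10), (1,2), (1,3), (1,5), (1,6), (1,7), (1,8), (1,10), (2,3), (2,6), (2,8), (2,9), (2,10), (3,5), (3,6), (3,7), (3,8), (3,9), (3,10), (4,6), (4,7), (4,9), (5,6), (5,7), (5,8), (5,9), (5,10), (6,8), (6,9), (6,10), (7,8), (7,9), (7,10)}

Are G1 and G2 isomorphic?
Yes, isomorphic

The graphs are isomorphic.
One valid mapping φ: V(G1) → V(G2): 0→0, 1→9, 2→10, 3→4, 4→7, 5→2, 6→3, 7→1, 8→6, 9→5, 10→8

Verify φ preserves adjacency — for each edge of G1, its image is an edge of G2:
  (0,2) → (φ(0),φ(2)) = (0,10) ∈ E(G2) ✓
  (0,3) → (φ(0),φ(3)) = (0,4) ∈ E(G2) ✓
  (0,5) → (φ(0),φ(5)) = (0,2) ∈ E(G2) ✓
  (0,6) → (φ(0),φ(6)) = (0,3) ∈ E(G2) ✓
  (0,8) → (φ(0),φ(8)) = (0,6) ∈ E(G2) ✓
  (0,10) → (φ(0),φ(10)) = (0,8) ∈ E(G2) ✓
  (1,3) → (φ(1),φ(3)) = (4,9) ∈ E(G2) ✓
  (1,4) → (φ(1),φ(4)) = (7,9) ∈ E(G2) ✓
  (1,5) → (φ(1),φ(5)) = (2,9) ∈ E(G2) ✓
  (1,6) → (φ(1),φ(6)) = (3,9) ∈ E(G2) ✓
  (1,8) → (φ(1),φ(8)) = (6,9) ∈ E(G2) ✓
  (1,9) → (φ(1),φ(9)) = (5,9) ∈ E(G2) ✓
  (2,4) → (φ(2),φ(4)) = (7,10) ∈ E(G2) ✓
  (2,5) → (φ(2),φ(5)) = (2,10) ∈ E(G2) ✓
  (2,6) → (φ(2),φ(6)) = (3,10) ∈ E(G2) ✓
  (2,7) → (φ(2),φ(7)) = (1,10) ∈ E(G2) ✓
  (2,8) → (φ(2),φ(8)) = (6,10) ∈ E(G2) ✓
  (2,9) → (φ(2),φ(9)) = (5,10) ∈ E(G2) ✓
  (3,4) → (φ(3),φ(4)) = (4,7) ∈ E(G2) ✓
  (3,8) → (φ(3),φ(8)) = (4,6) ∈ E(G2) ✓
  (4,6) → (φ(4),φ(6)) = (3,7) ∈ E(G2) ✓
  (4,7) → (φ(4),φ(7)) = (1,7) ∈ E(G2) ✓
  (4,9) → (φ(4),φ(9)) = (5,7) ∈ E(G2) ✓
  (4,10) → (φ(4),φ(10)) = (7,8) ∈ E(G2) ✓
  (5,6) → (φ(5),φ(6)) = (2,3) ∈ E(G2) ✓
  (5,7) → (φ(5),φ(7)) = (1,2) ∈ E(G2) ✓
  (5,8) → (φ(5),φ(8)) = (2,6) ∈ E(G2) ✓
  (5,10) → (φ(5),φ(10)) = (2,8) ∈ E(G2) ✓
  (6,7) → (φ(6),φ(7)) = (1,3) ∈ E(G2) ✓
  (6,8) → (φ(6),φ(8)) = (3,6) ∈ E(G2) ✓
  (6,9) → (φ(6),φ(9)) = (3,5) ∈ E(G2) ✓
  (6,10) → (φ(6),φ(10)) = (3,8) ∈ E(G2) ✓
  (7,8) → (φ(7),φ(8)) = (1,6) ∈ E(G2) ✓
  (7,9) → (φ(7),φ(9)) = (1,5) ∈ E(G2) ✓
  (7,10) → (φ(7),φ(10)) = (1,8) ∈ E(G2) ✓
  (8,9) → (φ(8),φ(9)) = (5,6) ∈ E(G2) ✓
  (8,10) → (φ(8),φ(10)) = (6,8) ∈ E(G2) ✓
  (9,10) → (φ(9),φ(10)) = (5,8) ∈ E(G2) ✓
All 38 edges of G1 map to edges of G2, and |E(G1)| = |E(G2)| = 38, so φ is a bijection on edges as well as vertices. Hence G1 ≅ G2.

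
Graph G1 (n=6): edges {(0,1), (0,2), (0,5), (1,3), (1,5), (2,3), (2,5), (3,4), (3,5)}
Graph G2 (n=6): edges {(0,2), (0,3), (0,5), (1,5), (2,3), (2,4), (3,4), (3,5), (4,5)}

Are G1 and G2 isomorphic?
Yes, isomorphic

The graphs are isomorphic.
One valid mapping φ: V(G1) → V(G2): 0→2, 1→4, 2→0, 3→5, 4→1, 5→3

Verify φ preserves adjacency — for each edge of G1, its image is an edge of G2:
  (0,1) → (φ(0),φ(1)) = (2,4) ∈ E(G2) ✓
  (0,2) → (φ(0),φ(2)) = (0,2) ∈ E(G2) ✓
  (0,5) → (φ(0),φ(5)) = (2,3) ∈ E(G2) ✓
  (1,3) → (φ(1),φ(3)) = (4,5) ∈ E(G2) ✓
  (1,5) → (φ(1),φ(5)) = (3,4) ∈ E(G2) ✓
  (2,3) → (φ(2),φ(3)) = (0,5) ∈ E(G2) ✓
  (2,5) → (φ(2),φ(5)) = (0,3) ∈ E(G2) ✓
  (3,4) → (φ(3),φ(4)) = (1,5) ∈ E(G2) ✓
  (3,5) → (φ(3),φ(5)) = (3,5) ∈ E(G2) ✓
All 9 edges of G1 map to edges of G2, and |E(G1)| = |E(G2)| = 9, so φ is a bijection on edges as well as vertices. Hence G1 ≅ G2.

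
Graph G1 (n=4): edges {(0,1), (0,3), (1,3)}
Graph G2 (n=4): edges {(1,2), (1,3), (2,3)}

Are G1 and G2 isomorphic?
Yes, isomorphic

The graphs are isomorphic.
One valid mapping φ: V(G1) → V(G2): 0→2, 1→1, 2→0, 3→3

Verify φ preserves adjacency — for each edge of G1, its image is an edge of G2:
  (0,1) → (φ(0),φ(1)) = (1,2) ∈ E(G2) ✓
  (0,3) → (φ(0),φ(3)) = (2,3) ∈ E(G2) ✓
  (1,3) → (φ(1),φ(3)) = (1,3) ∈ E(G2) ✓
All 3 edges of G1 map to edges of G2, and |E(G1)| = |E(G2)| = 3, so φ is a bijection on edges as well as vertices. Hence G1 ≅ G2.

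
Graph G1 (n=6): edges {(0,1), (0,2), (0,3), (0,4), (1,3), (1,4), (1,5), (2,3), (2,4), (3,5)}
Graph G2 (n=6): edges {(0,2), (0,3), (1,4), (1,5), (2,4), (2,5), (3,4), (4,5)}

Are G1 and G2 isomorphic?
No, not isomorphic

The graphs are NOT isomorphic.

Counting triangles (3-cliques): G1 has 5, G2 has 2.
Triangle count is an isomorphism invariant, so differing triangle counts rule out isomorphism.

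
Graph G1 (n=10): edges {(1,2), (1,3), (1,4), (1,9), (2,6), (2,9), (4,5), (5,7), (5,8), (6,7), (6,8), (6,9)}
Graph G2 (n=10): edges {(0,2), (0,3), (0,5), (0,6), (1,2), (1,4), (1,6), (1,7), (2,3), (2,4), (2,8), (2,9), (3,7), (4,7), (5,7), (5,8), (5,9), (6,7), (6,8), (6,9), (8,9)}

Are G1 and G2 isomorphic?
No, not isomorphic

The graphs are NOT isomorphic.

Degrees in G1: deg(0)=0, deg(1)=4, deg(2)=3, deg(3)=1, deg(4)=2, deg(5)=3, deg(6)=4, deg(7)=2, deg(8)=2, deg(9)=3.
Sorted degree sequence of G1: [4, 4, 3, 3, 3, 2, 2, 2, 1, 0].
Degrees in G2: deg(0)=4, deg(1)=4, deg(2)=6, deg(3)=3, deg(4)=3, deg(5)=4, deg(6)=5, deg(7)=5, deg(8)=4, deg(9)=4.
Sorted degree sequence of G2: [6, 5, 5, 4, 4, 4, 4, 4, 3, 3].
The (sorted) degree sequence is an isomorphism invariant, so since G1 and G2 have different degree sequences they cannot be isomorphic.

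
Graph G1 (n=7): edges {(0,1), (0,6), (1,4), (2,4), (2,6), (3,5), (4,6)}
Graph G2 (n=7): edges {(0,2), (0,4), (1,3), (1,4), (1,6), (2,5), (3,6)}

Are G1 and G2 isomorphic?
No, not isomorphic

The graphs are NOT isomorphic.

Degrees in G1: deg(0)=2, deg(1)=2, deg(2)=2, deg(3)=1, deg(4)=3, deg(5)=1, deg(6)=3.
Sorted degree sequence of G1: [3, 3, 2, 2, 2, 1, 1].
Degrees in G2: deg(0)=2, deg(1)=3, deg(2)=2, deg(3)=2, deg(4)=2, deg(5)=1, deg(6)=2.
Sorted degree sequence of G2: [3, 2, 2, 2, 2, 2, 1].
The (sorted) degree sequence is an isomorphism invariant, so since G1 and G2 have different degree sequences they cannot be isomorphic.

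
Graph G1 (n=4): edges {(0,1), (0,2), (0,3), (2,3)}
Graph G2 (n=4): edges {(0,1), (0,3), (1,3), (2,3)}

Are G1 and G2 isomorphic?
Yes, isomorphic

The graphs are isomorphic.
One valid mapping φ: V(G1) → V(G2): 0→3, 1→2, 2→0, 3→1

Verify φ preserves adjacency — for each edge of G1, its image is an edge of G2:
  (0,1) → (φ(0),φ(1)) = (2,3) ∈ E(G2) ✓
  (0,2) → (φ(0),φ(2)) = (0,3) ∈ E(G2) ✓
  (0,3) → (φ(0),φ(3)) = (1,3) ∈ E(G2) ✓
  (2,3) → (φ(2),φ(3)) = (0,1) ∈ E(G2) ✓
All 4 edges of G1 map to edges of G2, and |E(G1)| = |E(G2)| = 4, so φ is a bijection on edges as well as vertices. Hence G1 ≅ G2.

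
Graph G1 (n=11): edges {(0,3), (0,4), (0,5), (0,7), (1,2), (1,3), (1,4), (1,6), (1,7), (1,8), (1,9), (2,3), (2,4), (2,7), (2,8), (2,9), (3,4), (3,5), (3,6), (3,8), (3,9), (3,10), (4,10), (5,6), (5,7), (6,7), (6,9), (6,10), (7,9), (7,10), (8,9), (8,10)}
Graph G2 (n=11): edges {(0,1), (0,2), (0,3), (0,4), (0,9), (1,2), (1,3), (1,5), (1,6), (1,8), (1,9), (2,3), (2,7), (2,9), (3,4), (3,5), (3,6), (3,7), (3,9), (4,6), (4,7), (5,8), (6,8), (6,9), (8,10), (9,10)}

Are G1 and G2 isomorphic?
No, not isomorphic

The graphs are NOT isomorphic.

Degrees in G1: deg(0)=4, deg(1)=7, deg(2)=6, deg(3)=9, deg(4)=5, deg(5)=4, deg(6)=6, deg(7)=7, deg(8)=5, deg(9)=6, deg(10)=5.
Sorted degree sequence of G1: [9, 7, 7, 6, 6, 6, 5, 5, 5, 4, 4].
Degrees in G2: deg(0)=5, deg(1)=7, deg(2)=5, deg(3)=8, deg(4)=4, deg(5)=3, deg(6)=5, deg(7)=3, deg(8)=4, deg(9)=6, deg(10)=2.
Sorted degree sequence of G2: [8, 7, 6, 5, 5, 5, 4, 4, 3, 3, 2].
The (sorted) degree sequence is an isomorphism invariant, so since G1 and G2 have different degree sequences they cannot be isomorphic.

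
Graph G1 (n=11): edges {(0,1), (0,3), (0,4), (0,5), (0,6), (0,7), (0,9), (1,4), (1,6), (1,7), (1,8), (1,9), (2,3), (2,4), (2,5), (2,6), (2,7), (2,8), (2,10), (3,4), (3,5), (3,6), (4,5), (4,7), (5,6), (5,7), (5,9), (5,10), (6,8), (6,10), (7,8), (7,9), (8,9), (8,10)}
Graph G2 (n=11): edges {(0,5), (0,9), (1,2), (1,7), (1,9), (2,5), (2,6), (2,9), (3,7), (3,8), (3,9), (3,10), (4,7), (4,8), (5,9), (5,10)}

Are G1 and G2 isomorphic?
No, not isomorphic

The graphs are NOT isomorphic.

Degrees in G1: deg(0)=7, deg(1)=6, deg(2)=7, deg(3)=5, deg(4)=6, deg(5)=8, deg(6)=7, deg(7)=7, deg(8)=6, deg(9)=5, deg(10)=4.
Sorted degree sequence of G1: [8, 7, 7, 7, 7, 6, 6, 6, 5, 5, 4].
Degrees in G2: deg(0)=2, deg(1)=3, deg(2)=4, deg(3)=4, deg(4)=2, deg(5)=4, deg(6)=1, deg(7)=3, deg(8)=2, deg(9)=5, deg(10)=2.
Sorted degree sequence of G2: [5, 4, 4, 4, 3, 3, 2, 2, 2, 2, 1].
The (sorted) degree sequence is an isomorphism invariant, so since G1 and G2 have different degree sequences they cannot be isomorphic.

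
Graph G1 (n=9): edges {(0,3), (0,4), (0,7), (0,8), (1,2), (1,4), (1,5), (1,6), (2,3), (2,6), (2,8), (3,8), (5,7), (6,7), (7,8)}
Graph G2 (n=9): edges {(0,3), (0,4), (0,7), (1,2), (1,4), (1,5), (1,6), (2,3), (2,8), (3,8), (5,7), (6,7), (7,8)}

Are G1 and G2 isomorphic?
No, not isomorphic

The graphs are NOT isomorphic.

Counting edges: G1 has 15 edge(s); G2 has 13 edge(s).
Edge count is an isomorphism invariant (a bijection on vertices induces a bijection on edges), so differing edge counts rule out isomorphism.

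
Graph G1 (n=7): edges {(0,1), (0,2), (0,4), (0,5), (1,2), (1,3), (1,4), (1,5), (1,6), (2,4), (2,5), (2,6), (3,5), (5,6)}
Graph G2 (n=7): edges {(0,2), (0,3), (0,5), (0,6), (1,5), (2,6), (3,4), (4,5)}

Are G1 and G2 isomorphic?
No, not isomorphic

The graphs are NOT isomorphic.

Counting triangles (3-cliques): G1 has 11, G2 has 1.
Triangle count is an isomorphism invariant, so differing triangle counts rule out isomorphism.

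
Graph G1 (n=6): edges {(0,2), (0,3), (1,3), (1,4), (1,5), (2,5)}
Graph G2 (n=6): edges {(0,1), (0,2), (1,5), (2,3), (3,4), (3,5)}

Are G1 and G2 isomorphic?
Yes, isomorphic

The graphs are isomorphic.
One valid mapping φ: V(G1) → V(G2): 0→1, 1→3, 2→0, 3→5, 4→4, 5→2

Verify φ preserves adjacency — for each edge of G1, its image is an edge of G2:
  (0,2) → (φ(0),φ(2)) = (0,1) ∈ E(G2) ✓
  (0,3) → (φ(0),φ(3)) = (1,5) ∈ E(G2) ✓
  (1,3) → (φ(1),φ(3)) = (3,5) ∈ E(G2) ✓
  (1,4) → (φ(1),φ(4)) = (3,4) ∈ E(G2) ✓
  (1,5) → (φ(1),φ(5)) = (2,3) ∈ E(G2) ✓
  (2,5) → (φ(2),φ(5)) = (0,2) ∈ E(G2) ✓
All 6 edges of G1 map to edges of G2, and |E(G1)| = |E(G2)| = 6, so φ is a bijection on edges as well as vertices. Hence G1 ≅ G2.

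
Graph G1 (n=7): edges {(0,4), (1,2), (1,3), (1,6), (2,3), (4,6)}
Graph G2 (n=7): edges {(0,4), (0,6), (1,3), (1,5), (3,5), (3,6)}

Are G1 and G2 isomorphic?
Yes, isomorphic

The graphs are isomorphic.
One valid mapping φ: V(G1) → V(G2): 0→4, 1→3, 2→1, 3→5, 4→0, 5→2, 6→6

Verify φ preserves adjacency — for each edge of G1, its image is an edge of G2:
  (0,4) → (φ(0),φ(4)) = (0,4) ∈ E(G2) ✓
  (1,2) → (φ(1),φ(2)) = (1,3) ∈ E(G2) ✓
  (1,3) → (φ(1),φ(3)) = (3,5) ∈ E(G2) ✓
  (1,6) → (φ(1),φ(6)) = (3,6) ∈ E(G2) ✓
  (2,3) → (φ(2),φ(3)) = (1,5) ∈ E(G2) ✓
  (4,6) → (φ(4),φ(6)) = (0,6) ∈ E(G2) ✓
All 6 edges of G1 map to edges of G2, and |E(G1)| = |E(G2)| = 6, so φ is a bijection on edges as well as vertices. Hence G1 ≅ G2.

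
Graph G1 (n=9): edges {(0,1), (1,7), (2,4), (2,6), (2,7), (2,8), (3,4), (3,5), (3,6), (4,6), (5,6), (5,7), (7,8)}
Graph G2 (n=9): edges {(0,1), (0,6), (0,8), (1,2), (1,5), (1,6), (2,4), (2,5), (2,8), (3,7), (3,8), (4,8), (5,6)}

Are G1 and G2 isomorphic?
Yes, isomorphic

The graphs are isomorphic.
One valid mapping φ: V(G1) → V(G2): 0→7, 1→3, 2→2, 3→6, 4→5, 5→0, 6→1, 7→8, 8→4

Verify φ preserves adjacency — for each edge of G1, its image is an edge of G2:
  (0,1) → (φ(0),φ(1)) = (3,7) ∈ E(G2) ✓
  (1,7) → (φ(1),φ(7)) = (3,8) ∈ E(G2) ✓
  (2,4) → (φ(2),φ(4)) = (2,5) ∈ E(G2) ✓
  (2,6) → (φ(2),φ(6)) = (1,2) ∈ E(G2) ✓
  (2,7) → (φ(2),φ(7)) = (2,8) ∈ E(G2) ✓
  (2,8) → (φ(2),φ(8)) = (2,4) ∈ E(G2) ✓
  (3,4) → (φ(3),φ(4)) = (5,6) ∈ E(G2) ✓
  (3,5) → (φ(3),φ(5)) = (0,6) ∈ E(G2) ✓
  (3,6) → (φ(3),φ(6)) = (1,6) ∈ E(G2) ✓
  (4,6) → (φ(4),φ(6)) = (1,5) ∈ E(G2) ✓
  (5,6) → (φ(5),φ(6)) = (0,1) ∈ E(G2) ✓
  (5,7) → (φ(5),φ(7)) = (0,8) ∈ E(G2) ✓
  (7,8) → (φ(7),φ(8)) = (4,8) ∈ E(G2) ✓
All 13 edges of G1 map to edges of G2, and |E(G1)| = |E(G2)| = 13, so φ is a bijection on edges as well as vertices. Hence G1 ≅ G2.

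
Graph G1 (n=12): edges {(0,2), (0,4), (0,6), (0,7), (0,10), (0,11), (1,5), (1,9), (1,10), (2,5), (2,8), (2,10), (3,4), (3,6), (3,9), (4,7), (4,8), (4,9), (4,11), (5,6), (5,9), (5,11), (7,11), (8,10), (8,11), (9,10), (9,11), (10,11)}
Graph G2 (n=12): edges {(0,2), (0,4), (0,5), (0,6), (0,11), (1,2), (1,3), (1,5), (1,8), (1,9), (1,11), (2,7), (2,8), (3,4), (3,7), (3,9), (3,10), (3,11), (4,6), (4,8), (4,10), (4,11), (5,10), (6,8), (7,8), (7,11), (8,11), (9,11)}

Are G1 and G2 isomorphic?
Yes, isomorphic

The graphs are isomorphic.
One valid mapping φ: V(G1) → V(G2): 0→1, 1→6, 2→2, 3→10, 4→3, 5→0, 6→5, 7→9, 8→7, 9→4, 10→8, 11→11

Verify φ preserves adjacency — for each edge of G1, its image is an edge of G2:
  (0,2) → (φ(0),φ(2)) = (1,2) ∈ E(G2) ✓
  (0,4) → (φ(0),φ(4)) = (1,3) ∈ E(G2) ✓
  (0,6) → (φ(0),φ(6)) = (1,5) ∈ E(G2) ✓
  (0,7) → (φ(0),φ(7)) = (1,9) ∈ E(G2) ✓
  (0,10) → (φ(0),φ(10)) = (1,8) ∈ E(G2) ✓
  (0,11) → (φ(0),φ(11)) = (1,11) ∈ E(G2) ✓
  (1,5) → (φ(1),φ(5)) = (0,6) ∈ E(G2) ✓
  (1,9) → (φ(1),φ(9)) = (4,6) ∈ E(G2) ✓
  (1,10) → (φ(1),φ(10)) = (6,8) ∈ E(G2) ✓
  (2,5) → (φ(2),φ(5)) = (0,2) ∈ E(G2) ✓
  (2,8) → (φ(2),φ(8)) = (2,7) ∈ E(G2) ✓
  (2,10) → (φ(2),φ(10)) = (2,8) ∈ E(G2) ✓
  (3,4) → (φ(3),φ(4)) = (3,10) ∈ E(G2) ✓
  (3,6) → (φ(3),φ(6)) = (5,10) ∈ E(G2) ✓
  (3,9) → (φ(3),φ(9)) = (4,10) ∈ E(G2) ✓
  (4,7) → (φ(4),φ(7)) = (3,9) ∈ E(G2) ✓
  (4,8) → (φ(4),φ(8)) = (3,7) ∈ E(G2) ✓
  (4,9) → (φ(4),φ(9)) = (3,4) ∈ E(G2) ✓
  (4,11) → (φ(4),φ(11)) = (3,11) ∈ E(G2) ✓
  (5,6) → (φ(5),φ(6)) = (0,5) ∈ E(G2) ✓
  (5,9) → (φ(5),φ(9)) = (0,4) ∈ E(G2) ✓
  (5,11) → (φ(5),φ(11)) = (0,11) ∈ E(G2) ✓
  (7,11) → (φ(7),φ(11)) = (9,11) ∈ E(G2) ✓
  (8,10) → (φ(8),φ(10)) = (7,8) ∈ E(G2) ✓
  (8,11) → (φ(8),φ(11)) = (7,11) ∈ E(G2) ✓
  (9,10) → (φ(9),φ(10)) = (4,8) ∈ E(G2) ✓
  (9,11) → (φ(9),φ(11)) = (4,11) ∈ E(G2) ✓
  (10,11) → (φ(10),φ(11)) = (8,11) ∈ E(G2) ✓
All 28 edges of G1 map to edges of G2, and |E(G1)| = |E(G2)| = 28, so φ is a bijection on edges as well as vertices. Hence G1 ≅ G2.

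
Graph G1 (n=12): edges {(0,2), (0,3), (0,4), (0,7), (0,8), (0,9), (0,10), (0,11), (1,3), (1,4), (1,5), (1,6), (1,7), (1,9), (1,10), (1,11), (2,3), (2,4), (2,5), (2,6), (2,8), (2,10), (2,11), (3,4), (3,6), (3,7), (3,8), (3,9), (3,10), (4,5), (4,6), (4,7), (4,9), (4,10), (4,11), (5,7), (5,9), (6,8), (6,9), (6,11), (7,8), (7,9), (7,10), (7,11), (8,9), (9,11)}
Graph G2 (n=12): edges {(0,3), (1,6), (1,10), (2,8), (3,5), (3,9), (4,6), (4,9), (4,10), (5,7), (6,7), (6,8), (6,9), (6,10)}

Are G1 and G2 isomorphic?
No, not isomorphic

The graphs are NOT isomorphic.

Connected components of G1: 1 component(s) with vertex sets [[0, 1, 2, 3, 4, 5, 6, 7, 8, 9, 10, 11]], sizes [12].
Connected components of G2: 2 component(s) with vertex sets [[11], [0, 1, 2, 3, 4, 5, 6, 7, 8, 9, 10]], sizes [1, 11].
The number of connected components (and the multiset of component sizes) is an isomorphism invariant — an isomorphism maps each component of G1 bijectively onto a component of G2. Since G1 has 1 component(s) and G2 has 2, they cannot be isomorphic.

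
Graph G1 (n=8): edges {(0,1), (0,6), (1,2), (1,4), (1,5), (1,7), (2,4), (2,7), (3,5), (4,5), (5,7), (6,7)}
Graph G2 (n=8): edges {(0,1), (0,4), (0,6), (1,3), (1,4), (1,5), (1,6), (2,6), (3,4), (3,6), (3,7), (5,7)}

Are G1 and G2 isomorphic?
Yes, isomorphic

The graphs are isomorphic.
One valid mapping φ: V(G1) → V(G2): 0→5, 1→1, 2→4, 3→2, 4→0, 5→6, 6→7, 7→3

Verify φ preserves adjacency — for each edge of G1, its image is an edge of G2:
  (0,1) → (φ(0),φ(1)) = (1,5) ∈ E(G2) ✓
  (0,6) → (φ(0),φ(6)) = (5,7) ∈ E(G2) ✓
  (1,2) → (φ(1),φ(2)) = (1,4) ∈ E(G2) ✓
  (1,4) → (φ(1),φ(4)) = (0,1) ∈ E(G2) ✓
  (1,5) → (φ(1),φ(5)) = (1,6) ∈ E(G2) ✓
  (1,7) → (φ(1),φ(7)) = (1,3) ∈ E(G2) ✓
  (2,4) → (φ(2),φ(4)) = (0,4) ∈ E(G2) ✓
  (2,7) → (φ(2),φ(7)) = (3,4) ∈ E(G2) ✓
  (3,5) → (φ(3),φ(5)) = (2,6) ∈ E(G2) ✓
  (4,5) → (φ(4),φ(5)) = (0,6) ∈ E(G2) ✓
  (5,7) → (φ(5),φ(7)) = (3,6) ∈ E(G2) ✓
  (6,7) → (φ(6),φ(7)) = (3,7) ∈ E(G2) ✓
All 12 edges of G1 map to edges of G2, and |E(G1)| = |E(G2)| = 12, so φ is a bijection on edges as well as vertices. Hence G1 ≅ G2.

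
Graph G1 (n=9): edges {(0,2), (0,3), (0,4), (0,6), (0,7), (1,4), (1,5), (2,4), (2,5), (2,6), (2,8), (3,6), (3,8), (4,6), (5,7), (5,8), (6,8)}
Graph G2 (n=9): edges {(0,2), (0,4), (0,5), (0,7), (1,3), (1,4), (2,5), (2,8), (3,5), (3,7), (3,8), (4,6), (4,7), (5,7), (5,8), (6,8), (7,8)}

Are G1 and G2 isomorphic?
Yes, isomorphic

The graphs are isomorphic.
One valid mapping φ: V(G1) → V(G2): 0→8, 1→1, 2→7, 3→2, 4→3, 5→4, 6→5, 7→6, 8→0

Verify φ preserves adjacency — for each edge of G1, its image is an edge of G2:
  (0,2) → (φ(0),φ(2)) = (7,8) ∈ E(G2) ✓
  (0,3) → (φ(0),φ(3)) = (2,8) ∈ E(G2) ✓
  (0,4) → (φ(0),φ(4)) = (3,8) ∈ E(G2) ✓
  (0,6) → (φ(0),φ(6)) = (5,8) ∈ E(G2) ✓
  (0,7) → (φ(0),φ(7)) = (6,8) ∈ E(G2) ✓
  (1,4) → (φ(1),φ(4)) = (1,3) ∈ E(G2) ✓
  (1,5) → (φ(1),φ(5)) = (1,4) ∈ E(G2) ✓
  (2,4) → (φ(2),φ(4)) = (3,7) ∈ E(G2) ✓
  (2,5) → (φ(2),φ(5)) = (4,7) ∈ E(G2) ✓
  (2,6) → (φ(2),φ(6)) = (5,7) ∈ E(G2) ✓
  (2,8) → (φ(2),φ(8)) = (0,7) ∈ E(G2) ✓
  (3,6) → (φ(3),φ(6)) = (2,5) ∈ E(G2) ✓
  (3,8) → (φ(3),φ(8)) = (0,2) ∈ E(G2) ✓
  (4,6) → (φ(4),φ(6)) = (3,5) ∈ E(G2) ✓
  (5,7) → (φ(5),φ(7)) = (4,6) ∈ E(G2) ✓
  (5,8) → (φ(5),φ(8)) = (0,4) ∈ E(G2) ✓
  (6,8) → (φ(6),φ(8)) = (0,5) ∈ E(G2) ✓
All 17 edges of G1 map to edges of G2, and |E(G1)| = |E(G2)| = 17, so φ is a bijection on edges as well as vertices. Hence G1 ≅ G2.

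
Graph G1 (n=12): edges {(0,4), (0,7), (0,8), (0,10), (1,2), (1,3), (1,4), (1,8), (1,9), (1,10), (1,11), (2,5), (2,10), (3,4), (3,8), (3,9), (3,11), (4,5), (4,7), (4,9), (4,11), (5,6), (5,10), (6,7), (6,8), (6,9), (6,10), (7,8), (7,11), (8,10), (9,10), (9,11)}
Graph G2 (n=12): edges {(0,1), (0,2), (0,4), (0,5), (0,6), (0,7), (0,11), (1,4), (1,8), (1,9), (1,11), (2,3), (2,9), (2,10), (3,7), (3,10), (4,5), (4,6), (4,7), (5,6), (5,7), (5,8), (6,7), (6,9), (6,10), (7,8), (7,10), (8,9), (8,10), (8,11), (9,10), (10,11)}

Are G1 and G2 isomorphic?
Yes, isomorphic

The graphs are isomorphic.
One valid mapping φ: V(G1) → V(G2): 0→11, 1→7, 2→3, 3→5, 4→0, 5→2, 6→9, 7→1, 8→8, 9→6, 10→10, 11→4

Verify φ preserves adjacency — for each edge of G1, its image is an edge of G2:
  (0,4) → (φ(0),φ(4)) = (0,11) ∈ E(G2) ✓
  (0,7) → (φ(0),φ(7)) = (1,11) ∈ E(G2) ✓
  (0,8) → (φ(0),φ(8)) = (8,11) ∈ E(G2) ✓
  (0,10) → (φ(0),φ(10)) = (10,11) ∈ E(G2) ✓
  (1,2) → (φ(1),φ(2)) = (3,7) ∈ E(G2) ✓
  (1,3) → (φ(1),φ(3)) = (5,7) ∈ E(G2) ✓
  (1,4) → (φ(1),φ(4)) = (0,7) ∈ E(G2) ✓
  (1,8) → (φ(1),φ(8)) = (7,8) ∈ E(G2) ✓
  (1,9) → (φ(1),φ(9)) = (6,7) ∈ E(G2) ✓
  (1,10) → (φ(1),φ(10)) = (7,10) ∈ E(G2) ✓
  (1,11) → (φ(1),φ(11)) = (4,7) ∈ E(G2) ✓
  (2,5) → (φ(2),φ(5)) = (2,3) ∈ E(G2) ✓
  (2,10) → (φ(2),φ(10)) = (3,10) ∈ E(G2) ✓
  (3,4) → (φ(3),φ(4)) = (0,5) ∈ E(G2) ✓
  (3,8) → (φ(3),φ(8)) = (5,8) ∈ E(G2) ✓
  (3,9) → (φ(3),φ(9)) = (5,6) ∈ E(G2) ✓
  (3,11) → (φ(3),φ(11)) = (4,5) ∈ E(G2) ✓
  (4,5) → (φ(4),φ(5)) = (0,2) ∈ E(G2) ✓
  (4,7) → (φ(4),φ(7)) = (0,1) ∈ E(G2) ✓
  (4,9) → (φ(4),φ(9)) = (0,6) ∈ E(G2) ✓
  (4,11) → (φ(4),φ(11)) = (0,4) ∈ E(G2) ✓
  (5,6) → (φ(5),φ(6)) = (2,9) ∈ E(G2) ✓
  (5,10) → (φ(5),φ(10)) = (2,10) ∈ E(G2) ✓
  (6,7) → (φ(6),φ(7)) = (1,9) ∈ E(G2) ✓
  (6,8) → (φ(6),φ(8)) = (8,9) ∈ E(G2) ✓
  (6,9) → (φ(6),φ(9)) = (6,9) ∈ E(G2) ✓
  (6,10) → (φ(6),φ(10)) = (9,10) ∈ E(G2) ✓
  (7,8) → (φ(7),φ(8)) = (1,8) ∈ E(G2) ✓
  (7,11) → (φ(7),φ(11)) = (1,4) ∈ E(G2) ✓
  (8,10) → (φ(8),φ(10)) = (8,10) ∈ E(G2) ✓
  (9,10) → (φ(9),φ(10)) = (6,10) ∈ E(G2) ✓
  (9,11) → (φ(9),φ(11)) = (4,6) ∈ E(G2) ✓
All 32 edges of G1 map to edges of G2, and |E(G1)| = |E(G2)| = 32, so φ is a bijection on edges as well as vertices. Hence G1 ≅ G2.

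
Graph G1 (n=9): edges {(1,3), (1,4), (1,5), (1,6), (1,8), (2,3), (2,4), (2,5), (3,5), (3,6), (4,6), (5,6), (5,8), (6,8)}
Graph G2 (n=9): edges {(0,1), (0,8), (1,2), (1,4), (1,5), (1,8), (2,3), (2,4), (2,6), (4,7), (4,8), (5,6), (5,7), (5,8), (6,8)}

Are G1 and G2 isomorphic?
No, not isomorphic

The graphs are NOT isomorphic.

Counting triangles (3-cliques): G1 has 9, G2 has 5.
Triangle count is an isomorphism invariant, so differing triangle counts rule out isomorphism.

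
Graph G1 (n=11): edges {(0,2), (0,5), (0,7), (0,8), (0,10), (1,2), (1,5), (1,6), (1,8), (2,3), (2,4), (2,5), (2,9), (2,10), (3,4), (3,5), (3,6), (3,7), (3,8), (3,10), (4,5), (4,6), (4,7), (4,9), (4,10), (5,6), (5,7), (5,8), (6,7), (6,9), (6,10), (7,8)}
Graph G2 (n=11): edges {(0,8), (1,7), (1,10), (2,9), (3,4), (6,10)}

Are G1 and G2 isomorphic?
No, not isomorphic

The graphs are NOT isomorphic.

Connected components of G1: 1 component(s) with vertex sets [[0, 1, 2, 3, 4, 5, 6, 7, 8, 9, 10]], sizes [11].
Connected components of G2: 5 component(s) with vertex sets [[5], [0, 8], [2, 9], [3, 4], [1, 6, 7, 10]], sizes [1, 2, 2, 2, 4].
The number of connected components (and the multiset of component sizes) is an isomorphism invariant — an isomorphism maps each component of G1 bijectively onto a component of G2. Since G1 has 1 component(s) and G2 has 5, they cannot be isomorphic.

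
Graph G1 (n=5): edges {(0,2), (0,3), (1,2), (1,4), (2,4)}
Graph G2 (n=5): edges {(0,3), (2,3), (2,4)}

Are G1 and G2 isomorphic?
No, not isomorphic

The graphs are NOT isomorphic.

Connected components of G1: 1 component(s) with vertex sets [[0, 1, 2, 3, 4]], sizes [5].
Connected components of G2: 2 component(s) with vertex sets [[1], [0, 2, 3, 4]], sizes [1, 4].
The number of connected components (and the multiset of component sizes) is an isomorphism invariant — an isomorphism maps each component of G1 bijectively onto a component of G2. Since G1 has 1 component(s) and G2 has 2, they cannot be isomorphic.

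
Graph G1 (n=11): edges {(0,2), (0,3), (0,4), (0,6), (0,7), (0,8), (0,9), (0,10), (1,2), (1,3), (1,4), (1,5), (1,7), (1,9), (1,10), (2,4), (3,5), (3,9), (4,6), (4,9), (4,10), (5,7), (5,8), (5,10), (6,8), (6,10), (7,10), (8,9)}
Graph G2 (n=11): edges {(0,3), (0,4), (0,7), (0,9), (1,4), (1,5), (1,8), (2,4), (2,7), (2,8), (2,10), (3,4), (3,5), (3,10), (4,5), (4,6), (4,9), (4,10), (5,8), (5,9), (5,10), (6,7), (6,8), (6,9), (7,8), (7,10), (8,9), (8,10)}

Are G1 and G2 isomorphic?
Yes, isomorphic

The graphs are isomorphic.
One valid mapping φ: V(G1) → V(G2): 0→4, 1→8, 2→1, 3→6, 4→5, 5→7, 6→3, 7→2, 8→0, 9→9, 10→10

Verify φ preserves adjacency — for each edge of G1, its image is an edge of G2:
  (0,2) → (φ(0),φ(2)) = (1,4) ∈ E(G2) ✓
  (0,3) → (φ(0),φ(3)) = (4,6) ∈ E(G2) ✓
  (0,4) → (φ(0),φ(4)) = (4,5) ∈ E(G2) ✓
  (0,6) → (φ(0),φ(6)) = (3,4) ∈ E(G2) ✓
  (0,7) → (φ(0),φ(7)) = (2,4) ∈ E(G2) ✓
  (0,8) → (φ(0),φ(8)) = (0,4) ∈ E(G2) ✓
  (0,9) → (φ(0),φ(9)) = (4,9) ∈ E(G2) ✓
  (0,10) → (φ(0),φ(10)) = (4,10) ∈ E(G2) ✓
  (1,2) → (φ(1),φ(2)) = (1,8) ∈ E(G2) ✓
  (1,3) → (φ(1),φ(3)) = (6,8) ∈ E(G2) ✓
  (1,4) → (φ(1),φ(4)) = (5,8) ∈ E(G2) ✓
  (1,5) → (φ(1),φ(5)) = (7,8) ∈ E(G2) ✓
  (1,7) → (φ(1),φ(7)) = (2,8) ∈ E(G2) ✓
  (1,9) → (φ(1),φ(9)) = (8,9) ∈ E(G2) ✓
  (1,10) → (φ(1),φ(10)) = (8,10) ∈ E(G2) ✓
  (2,4) → (φ(2),φ(4)) = (1,5) ∈ E(G2) ✓
  (3,5) → (φ(3),φ(5)) = (6,7) ∈ E(G2) ✓
  (3,9) → (φ(3),φ(9)) = (6,9) ∈ E(G2) ✓
  (4,6) → (φ(4),φ(6)) = (3,5) ∈ E(G2) ✓
  (4,9) → (φ(4),φ(9)) = (5,9) ∈ E(G2) ✓
  (4,10) → (φ(4),φ(10)) = (5,10) ∈ E(G2) ✓
  (5,7) → (φ(5),φ(7)) = (2,7) ∈ E(G2) ✓
  (5,8) → (φ(5),φ(8)) = (0,7) ∈ E(G2) ✓
  (5,10) → (φ(5),φ(10)) = (7,10) ∈ E(G2) ✓
  (6,8) → (φ(6),φ(8)) = (0,3) ∈ E(G2) ✓
  (6,10) → (φ(6),φ(10)) = (3,10) ∈ E(G2) ✓
  (7,10) → (φ(7),φ(10)) = (2,10) ∈ E(G2) ✓
  (8,9) → (φ(8),φ(9)) = (0,9) ∈ E(G2) ✓
All 28 edges of G1 map to edges of G2, and |E(G1)| = |E(G2)| = 28, so φ is a bijection on edges as well as vertices. Hence G1 ≅ G2.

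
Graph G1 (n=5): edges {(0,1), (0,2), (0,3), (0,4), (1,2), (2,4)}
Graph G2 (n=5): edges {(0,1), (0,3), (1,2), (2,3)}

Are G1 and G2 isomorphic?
No, not isomorphic

The graphs are NOT isomorphic.

Degrees in G1: deg(0)=4, deg(1)=2, deg(2)=3, deg(3)=1, deg(4)=2.
Sorted degree sequence of G1: [4, 3, 2, 2, 1].
Degrees in G2: deg(0)=2, deg(1)=2, deg(2)=2, deg(3)=2, deg(4)=0.
Sorted degree sequence of G2: [2, 2, 2, 2, 0].
The (sorted) degree sequence is an isomorphism invariant, so since G1 and G2 have different degree sequences they cannot be isomorphic.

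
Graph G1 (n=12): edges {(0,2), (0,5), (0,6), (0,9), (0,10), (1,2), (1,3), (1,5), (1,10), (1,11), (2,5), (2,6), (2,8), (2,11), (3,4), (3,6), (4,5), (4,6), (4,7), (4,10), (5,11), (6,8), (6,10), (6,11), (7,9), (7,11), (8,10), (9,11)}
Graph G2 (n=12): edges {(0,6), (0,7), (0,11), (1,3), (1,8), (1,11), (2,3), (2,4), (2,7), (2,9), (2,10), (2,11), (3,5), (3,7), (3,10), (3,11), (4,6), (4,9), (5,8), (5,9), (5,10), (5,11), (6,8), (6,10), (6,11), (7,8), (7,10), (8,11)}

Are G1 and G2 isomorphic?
Yes, isomorphic

The graphs are isomorphic.
One valid mapping φ: V(G1) → V(G2): 0→5, 1→7, 2→3, 3→0, 4→6, 5→10, 6→11, 7→4, 8→1, 9→9, 10→8, 11→2

Verify φ preserves adjacency — for each edge of G1, its image is an edge of G2:
  (0,2) → (φ(0),φ(2)) = (3,5) ∈ E(G2) ✓
  (0,5) → (φ(0),φ(5)) = (5,10) ∈ E(G2) ✓
  (0,6) → (φ(0),φ(6)) = (5,11) ∈ E(G2) ✓
  (0,9) → (φ(0),φ(9)) = (5,9) ∈ E(G2) ✓
  (0,10) → (φ(0),φ(10)) = (5,8) ∈ E(G2) ✓
  (1,2) → (φ(1),φ(2)) = (3,7) ∈ E(G2) ✓
  (1,3) → (φ(1),φ(3)) = (0,7) ∈ E(G2) ✓
  (1,5) → (φ(1),φ(5)) = (7,10) ∈ E(G2) ✓
  (1,10) → (φ(1),φ(10)) = (7,8) ∈ E(G2) ✓
  (1,11) → (φ(1),φ(11)) = (2,7) ∈ E(G2) ✓
  (2,5) → (φ(2),φ(5)) = (3,10) ∈ E(G2) ✓
  (2,6) → (φ(2),φ(6)) = (3,11) ∈ E(G2) ✓
  (2,8) → (φ(2),φ(8)) = (1,3) ∈ E(G2) ✓
  (2,11) → (φ(2),φ(11)) = (2,3) ∈ E(G2) ✓
  (3,4) → (φ(3),φ(4)) = (0,6) ∈ E(G2) ✓
  (3,6) → (φ(3),φ(6)) = (0,11) ∈ E(G2) ✓
  (4,5) → (φ(4),φ(5)) = (6,10) ∈ E(G2) ✓
  (4,6) → (φ(4),φ(6)) = (6,11) ∈ E(G2) ✓
  (4,7) → (φ(4),φ(7)) = (4,6) ∈ E(G2) ✓
  (4,10) → (φ(4),φ(10)) = (6,8) ∈ E(G2) ✓
  (5,11) → (φ(5),φ(11)) = (2,10) ∈ E(G2) ✓
  (6,8) → (φ(6),φ(8)) = (1,11) ∈ E(G2) ✓
  (6,10) → (φ(6),φ(10)) = (8,11) ∈ E(G2) ✓
  (6,11) → (φ(6),φ(11)) = (2,11) ∈ E(G2) ✓
  (7,9) → (φ(7),φ(9)) = (4,9) ∈ E(G2) ✓
  (7,11) → (φ(7),φ(11)) = (2,4) ∈ E(G2) ✓
  (8,10) → (φ(8),φ(10)) = (1,8) ∈ E(G2) ✓
  (9,11) → (φ(9),φ(11)) = (2,9) ∈ E(G2) ✓
All 28 edges of G1 map to edges of G2, and |E(G1)| = |E(G2)| = 28, so φ is a bijection on edges as well as vertices. Hence G1 ≅ G2.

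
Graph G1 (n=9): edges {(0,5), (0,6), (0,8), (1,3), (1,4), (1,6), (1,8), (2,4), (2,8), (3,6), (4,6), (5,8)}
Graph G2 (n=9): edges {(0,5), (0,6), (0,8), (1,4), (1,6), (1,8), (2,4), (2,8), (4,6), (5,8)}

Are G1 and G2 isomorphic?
No, not isomorphic

The graphs are NOT isomorphic.

Counting edges: G1 has 12 edge(s); G2 has 10 edge(s).
Edge count is an isomorphism invariant (a bijection on vertices induces a bijection on edges), so differing edge counts rule out isomorphism.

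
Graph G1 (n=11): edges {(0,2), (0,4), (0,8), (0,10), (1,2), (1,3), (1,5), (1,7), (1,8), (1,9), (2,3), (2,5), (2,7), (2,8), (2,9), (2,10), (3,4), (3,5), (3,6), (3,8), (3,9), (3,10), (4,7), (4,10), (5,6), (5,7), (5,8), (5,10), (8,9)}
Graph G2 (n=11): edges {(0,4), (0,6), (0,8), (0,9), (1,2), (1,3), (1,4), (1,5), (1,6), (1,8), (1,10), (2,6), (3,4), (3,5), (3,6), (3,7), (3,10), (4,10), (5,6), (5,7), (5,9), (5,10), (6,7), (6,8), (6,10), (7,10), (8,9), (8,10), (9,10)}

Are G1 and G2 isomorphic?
Yes, isomorphic

The graphs are isomorphic.
One valid mapping φ: V(G1) → V(G2): 0→9, 1→3, 2→10, 3→6, 4→0, 5→1, 6→2, 7→4, 8→5, 9→7, 10→8

Verify φ preserves adjacency — for each edge of G1, its image is an edge of G2:
  (0,2) → (φ(0),φ(2)) = (9,10) ∈ E(G2) ✓
  (0,4) → (φ(0),φ(4)) = (0,9) ∈ E(G2) ✓
  (0,8) → (φ(0),φ(8)) = (5,9) ∈ E(G2) ✓
  (0,10) → (φ(0),φ(10)) = (8,9) ∈ E(G2) ✓
  (1,2) → (φ(1),φ(2)) = (3,10) ∈ E(G2) ✓
  (1,3) → (φ(1),φ(3)) = (3,6) ∈ E(G2) ✓
  (1,5) → (φ(1),φ(5)) = (1,3) ∈ E(G2) ✓
  (1,7) → (φ(1),φ(7)) = (3,4) ∈ E(G2) ✓
  (1,8) → (φ(1),φ(8)) = (3,5) ∈ E(G2) ✓
  (1,9) → (φ(1),φ(9)) = (3,7) ∈ E(G2) ✓
  (2,3) → (φ(2),φ(3)) = (6,10) ∈ E(G2) ✓
  (2,5) → (φ(2),φ(5)) = (1,10) ∈ E(G2) ✓
  (2,7) → (φ(2),φ(7)) = (4,10) ∈ E(G2) ✓
  (2,8) → (φ(2),φ(8)) = (5,10) ∈ E(G2) ✓
  (2,9) → (φ(2),φ(9)) = (7,10) ∈ E(G2) ✓
  (2,10) → (φ(2),φ(10)) = (8,10) ∈ E(G2) ✓
  (3,4) → (φ(3),φ(4)) = (0,6) ∈ E(G2) ✓
  (3,5) → (φ(3),φ(5)) = (1,6) ∈ E(G2) ✓
  (3,6) → (φ(3),φ(6)) = (2,6) ∈ E(G2) ✓
  (3,8) → (φ(3),φ(8)) = (5,6) ∈ E(G2) ✓
  (3,9) → (φ(3),φ(9)) = (6,7) ∈ E(G2) ✓
  (3,10) → (φ(3),φ(10)) = (6,8) ∈ E(G2) ✓
  (4,7) → (φ(4),φ(7)) = (0,4) ∈ E(G2) ✓
  (4,10) → (φ(4),φ(10)) = (0,8) ∈ E(G2) ✓
  (5,6) → (φ(5),φ(6)) = (1,2) ∈ E(G2) ✓
  (5,7) → (φ(5),φ(7)) = (1,4) ∈ E(G2) ✓
  (5,8) → (φ(5),φ(8)) = (1,5) ∈ E(G2) ✓
  (5,10) → (φ(5),φ(10)) = (1,8) ∈ E(G2) ✓
  (8,9) → (φ(8),φ(9)) = (5,7) ∈ E(G2) ✓
All 29 edges of G1 map to edges of G2, and |E(G1)| = |E(G2)| = 29, so φ is a bijection on edges as well as vertices. Hence G1 ≅ G2.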